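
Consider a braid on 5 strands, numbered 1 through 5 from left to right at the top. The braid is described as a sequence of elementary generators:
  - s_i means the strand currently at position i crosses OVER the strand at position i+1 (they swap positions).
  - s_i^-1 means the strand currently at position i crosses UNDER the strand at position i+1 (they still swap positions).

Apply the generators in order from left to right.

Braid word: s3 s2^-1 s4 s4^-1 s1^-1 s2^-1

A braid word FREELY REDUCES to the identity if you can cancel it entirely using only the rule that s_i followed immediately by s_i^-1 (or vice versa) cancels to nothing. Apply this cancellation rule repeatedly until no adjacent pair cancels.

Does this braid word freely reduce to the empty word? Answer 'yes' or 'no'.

Gen 1 (s3): push. Stack: [s3]
Gen 2 (s2^-1): push. Stack: [s3 s2^-1]
Gen 3 (s4): push. Stack: [s3 s2^-1 s4]
Gen 4 (s4^-1): cancels prior s4. Stack: [s3 s2^-1]
Gen 5 (s1^-1): push. Stack: [s3 s2^-1 s1^-1]
Gen 6 (s2^-1): push. Stack: [s3 s2^-1 s1^-1 s2^-1]
Reduced word: s3 s2^-1 s1^-1 s2^-1

Answer: no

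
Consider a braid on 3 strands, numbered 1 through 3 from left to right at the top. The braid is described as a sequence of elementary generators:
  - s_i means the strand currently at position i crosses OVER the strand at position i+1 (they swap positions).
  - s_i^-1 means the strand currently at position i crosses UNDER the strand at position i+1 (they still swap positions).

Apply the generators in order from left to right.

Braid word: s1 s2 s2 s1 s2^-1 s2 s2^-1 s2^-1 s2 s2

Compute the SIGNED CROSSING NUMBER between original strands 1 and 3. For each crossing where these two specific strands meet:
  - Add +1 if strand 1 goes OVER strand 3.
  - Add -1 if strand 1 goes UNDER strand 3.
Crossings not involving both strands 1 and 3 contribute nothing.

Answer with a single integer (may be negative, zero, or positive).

Answer: 0

Derivation:
Gen 1: crossing 1x2. Both 1&3? no. Sum: 0
Gen 2: 1 over 3. Both 1&3? yes. Contrib: +1. Sum: 1
Gen 3: 3 over 1. Both 1&3? yes. Contrib: -1. Sum: 0
Gen 4: crossing 2x1. Both 1&3? no. Sum: 0
Gen 5: crossing 2x3. Both 1&3? no. Sum: 0
Gen 6: crossing 3x2. Both 1&3? no. Sum: 0
Gen 7: crossing 2x3. Both 1&3? no. Sum: 0
Gen 8: crossing 3x2. Both 1&3? no. Sum: 0
Gen 9: crossing 2x3. Both 1&3? no. Sum: 0
Gen 10: crossing 3x2. Both 1&3? no. Sum: 0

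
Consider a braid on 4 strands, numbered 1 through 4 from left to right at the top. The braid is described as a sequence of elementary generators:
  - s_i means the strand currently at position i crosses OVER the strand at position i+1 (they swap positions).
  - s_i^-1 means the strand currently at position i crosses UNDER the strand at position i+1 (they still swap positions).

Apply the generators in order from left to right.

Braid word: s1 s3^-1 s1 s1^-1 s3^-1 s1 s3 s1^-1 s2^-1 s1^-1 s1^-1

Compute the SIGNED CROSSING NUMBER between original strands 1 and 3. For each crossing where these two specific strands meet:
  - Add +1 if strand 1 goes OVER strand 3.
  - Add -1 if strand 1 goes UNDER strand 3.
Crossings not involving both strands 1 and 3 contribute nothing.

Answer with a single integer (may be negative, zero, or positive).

Gen 1: crossing 1x2. Both 1&3? no. Sum: 0
Gen 2: crossing 3x4. Both 1&3? no. Sum: 0
Gen 3: crossing 2x1. Both 1&3? no. Sum: 0
Gen 4: crossing 1x2. Both 1&3? no. Sum: 0
Gen 5: crossing 4x3. Both 1&3? no. Sum: 0
Gen 6: crossing 2x1. Both 1&3? no. Sum: 0
Gen 7: crossing 3x4. Both 1&3? no. Sum: 0
Gen 8: crossing 1x2. Both 1&3? no. Sum: 0
Gen 9: crossing 1x4. Both 1&3? no. Sum: 0
Gen 10: crossing 2x4. Both 1&3? no. Sum: 0
Gen 11: crossing 4x2. Both 1&3? no. Sum: 0

Answer: 0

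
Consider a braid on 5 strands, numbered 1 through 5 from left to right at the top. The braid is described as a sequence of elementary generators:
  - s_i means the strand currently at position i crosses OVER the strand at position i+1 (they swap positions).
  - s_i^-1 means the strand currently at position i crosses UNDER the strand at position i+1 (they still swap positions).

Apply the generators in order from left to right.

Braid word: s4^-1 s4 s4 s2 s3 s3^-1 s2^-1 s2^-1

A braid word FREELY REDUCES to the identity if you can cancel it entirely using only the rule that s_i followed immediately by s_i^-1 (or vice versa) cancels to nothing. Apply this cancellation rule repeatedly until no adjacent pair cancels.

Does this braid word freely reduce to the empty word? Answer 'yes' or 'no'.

Answer: no

Derivation:
Gen 1 (s4^-1): push. Stack: [s4^-1]
Gen 2 (s4): cancels prior s4^-1. Stack: []
Gen 3 (s4): push. Stack: [s4]
Gen 4 (s2): push. Stack: [s4 s2]
Gen 5 (s3): push. Stack: [s4 s2 s3]
Gen 6 (s3^-1): cancels prior s3. Stack: [s4 s2]
Gen 7 (s2^-1): cancels prior s2. Stack: [s4]
Gen 8 (s2^-1): push. Stack: [s4 s2^-1]
Reduced word: s4 s2^-1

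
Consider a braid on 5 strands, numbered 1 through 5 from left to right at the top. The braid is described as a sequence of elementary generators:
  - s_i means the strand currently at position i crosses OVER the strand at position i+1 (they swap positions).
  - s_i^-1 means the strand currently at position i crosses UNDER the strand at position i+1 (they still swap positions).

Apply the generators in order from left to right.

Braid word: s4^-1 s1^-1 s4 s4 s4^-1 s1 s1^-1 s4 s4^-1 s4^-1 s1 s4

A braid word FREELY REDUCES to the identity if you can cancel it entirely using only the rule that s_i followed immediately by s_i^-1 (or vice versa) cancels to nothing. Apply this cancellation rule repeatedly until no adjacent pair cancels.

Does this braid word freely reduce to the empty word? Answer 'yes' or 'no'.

Gen 1 (s4^-1): push. Stack: [s4^-1]
Gen 2 (s1^-1): push. Stack: [s4^-1 s1^-1]
Gen 3 (s4): push. Stack: [s4^-1 s1^-1 s4]
Gen 4 (s4): push. Stack: [s4^-1 s1^-1 s4 s4]
Gen 5 (s4^-1): cancels prior s4. Stack: [s4^-1 s1^-1 s4]
Gen 6 (s1): push. Stack: [s4^-1 s1^-1 s4 s1]
Gen 7 (s1^-1): cancels prior s1. Stack: [s4^-1 s1^-1 s4]
Gen 8 (s4): push. Stack: [s4^-1 s1^-1 s4 s4]
Gen 9 (s4^-1): cancels prior s4. Stack: [s4^-1 s1^-1 s4]
Gen 10 (s4^-1): cancels prior s4. Stack: [s4^-1 s1^-1]
Gen 11 (s1): cancels prior s1^-1. Stack: [s4^-1]
Gen 12 (s4): cancels prior s4^-1. Stack: []
Reduced word: (empty)

Answer: yes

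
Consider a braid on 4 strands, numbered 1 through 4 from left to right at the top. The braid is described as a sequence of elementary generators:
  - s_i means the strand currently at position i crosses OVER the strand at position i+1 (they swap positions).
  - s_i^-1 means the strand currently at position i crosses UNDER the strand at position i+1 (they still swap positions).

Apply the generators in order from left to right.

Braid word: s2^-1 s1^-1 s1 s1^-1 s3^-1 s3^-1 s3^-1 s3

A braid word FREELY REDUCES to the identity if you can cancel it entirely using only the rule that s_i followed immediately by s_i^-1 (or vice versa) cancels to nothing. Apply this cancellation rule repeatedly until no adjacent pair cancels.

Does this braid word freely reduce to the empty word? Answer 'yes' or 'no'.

Gen 1 (s2^-1): push. Stack: [s2^-1]
Gen 2 (s1^-1): push. Stack: [s2^-1 s1^-1]
Gen 3 (s1): cancels prior s1^-1. Stack: [s2^-1]
Gen 4 (s1^-1): push. Stack: [s2^-1 s1^-1]
Gen 5 (s3^-1): push. Stack: [s2^-1 s1^-1 s3^-1]
Gen 6 (s3^-1): push. Stack: [s2^-1 s1^-1 s3^-1 s3^-1]
Gen 7 (s3^-1): push. Stack: [s2^-1 s1^-1 s3^-1 s3^-1 s3^-1]
Gen 8 (s3): cancels prior s3^-1. Stack: [s2^-1 s1^-1 s3^-1 s3^-1]
Reduced word: s2^-1 s1^-1 s3^-1 s3^-1

Answer: no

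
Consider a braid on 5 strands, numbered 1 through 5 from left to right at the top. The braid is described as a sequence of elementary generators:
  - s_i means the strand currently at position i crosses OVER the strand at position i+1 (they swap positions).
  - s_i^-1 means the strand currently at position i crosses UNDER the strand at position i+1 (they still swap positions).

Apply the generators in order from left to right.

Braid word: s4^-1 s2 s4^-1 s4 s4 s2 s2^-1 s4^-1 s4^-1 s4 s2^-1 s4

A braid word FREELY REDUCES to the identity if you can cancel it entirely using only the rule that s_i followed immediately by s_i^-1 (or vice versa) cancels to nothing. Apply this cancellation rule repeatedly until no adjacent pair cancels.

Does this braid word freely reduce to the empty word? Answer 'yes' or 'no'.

Gen 1 (s4^-1): push. Stack: [s4^-1]
Gen 2 (s2): push. Stack: [s4^-1 s2]
Gen 3 (s4^-1): push. Stack: [s4^-1 s2 s4^-1]
Gen 4 (s4): cancels prior s4^-1. Stack: [s4^-1 s2]
Gen 5 (s4): push. Stack: [s4^-1 s2 s4]
Gen 6 (s2): push. Stack: [s4^-1 s2 s4 s2]
Gen 7 (s2^-1): cancels prior s2. Stack: [s4^-1 s2 s4]
Gen 8 (s4^-1): cancels prior s4. Stack: [s4^-1 s2]
Gen 9 (s4^-1): push. Stack: [s4^-1 s2 s4^-1]
Gen 10 (s4): cancels prior s4^-1. Stack: [s4^-1 s2]
Gen 11 (s2^-1): cancels prior s2. Stack: [s4^-1]
Gen 12 (s4): cancels prior s4^-1. Stack: []
Reduced word: (empty)

Answer: yes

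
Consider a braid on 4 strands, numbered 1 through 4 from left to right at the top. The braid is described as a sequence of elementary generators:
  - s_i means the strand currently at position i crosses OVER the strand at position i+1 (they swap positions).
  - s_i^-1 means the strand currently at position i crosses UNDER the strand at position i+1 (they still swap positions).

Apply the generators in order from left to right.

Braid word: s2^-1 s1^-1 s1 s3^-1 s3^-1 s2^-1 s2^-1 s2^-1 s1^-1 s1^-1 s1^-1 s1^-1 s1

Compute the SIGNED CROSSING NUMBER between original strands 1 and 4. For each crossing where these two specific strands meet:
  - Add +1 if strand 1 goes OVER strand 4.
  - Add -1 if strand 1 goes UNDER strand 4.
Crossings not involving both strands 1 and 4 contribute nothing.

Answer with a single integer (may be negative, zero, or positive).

Gen 1: crossing 2x3. Both 1&4? no. Sum: 0
Gen 2: crossing 1x3. Both 1&4? no. Sum: 0
Gen 3: crossing 3x1. Both 1&4? no. Sum: 0
Gen 4: crossing 2x4. Both 1&4? no. Sum: 0
Gen 5: crossing 4x2. Both 1&4? no. Sum: 0
Gen 6: crossing 3x2. Both 1&4? no. Sum: 0
Gen 7: crossing 2x3. Both 1&4? no. Sum: 0
Gen 8: crossing 3x2. Both 1&4? no. Sum: 0
Gen 9: crossing 1x2. Both 1&4? no. Sum: 0
Gen 10: crossing 2x1. Both 1&4? no. Sum: 0
Gen 11: crossing 1x2. Both 1&4? no. Sum: 0
Gen 12: crossing 2x1. Both 1&4? no. Sum: 0
Gen 13: crossing 1x2. Both 1&4? no. Sum: 0

Answer: 0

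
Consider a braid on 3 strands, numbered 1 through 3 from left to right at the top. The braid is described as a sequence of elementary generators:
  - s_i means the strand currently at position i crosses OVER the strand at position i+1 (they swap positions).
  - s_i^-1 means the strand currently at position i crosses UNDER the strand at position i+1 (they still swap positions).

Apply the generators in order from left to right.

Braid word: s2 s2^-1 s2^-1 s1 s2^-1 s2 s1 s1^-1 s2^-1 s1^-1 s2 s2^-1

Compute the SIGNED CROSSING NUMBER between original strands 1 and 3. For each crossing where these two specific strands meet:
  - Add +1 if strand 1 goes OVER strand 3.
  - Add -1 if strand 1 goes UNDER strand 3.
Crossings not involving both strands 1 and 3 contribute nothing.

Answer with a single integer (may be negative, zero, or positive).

Gen 1: crossing 2x3. Both 1&3? no. Sum: 0
Gen 2: crossing 3x2. Both 1&3? no. Sum: 0
Gen 3: crossing 2x3. Both 1&3? no. Sum: 0
Gen 4: 1 over 3. Both 1&3? yes. Contrib: +1. Sum: 1
Gen 5: crossing 1x2. Both 1&3? no. Sum: 1
Gen 6: crossing 2x1. Both 1&3? no. Sum: 1
Gen 7: 3 over 1. Both 1&3? yes. Contrib: -1. Sum: 0
Gen 8: 1 under 3. Both 1&3? yes. Contrib: -1. Sum: -1
Gen 9: crossing 1x2. Both 1&3? no. Sum: -1
Gen 10: crossing 3x2. Both 1&3? no. Sum: -1
Gen 11: 3 over 1. Both 1&3? yes. Contrib: -1. Sum: -2
Gen 12: 1 under 3. Both 1&3? yes. Contrib: -1. Sum: -3

Answer: -3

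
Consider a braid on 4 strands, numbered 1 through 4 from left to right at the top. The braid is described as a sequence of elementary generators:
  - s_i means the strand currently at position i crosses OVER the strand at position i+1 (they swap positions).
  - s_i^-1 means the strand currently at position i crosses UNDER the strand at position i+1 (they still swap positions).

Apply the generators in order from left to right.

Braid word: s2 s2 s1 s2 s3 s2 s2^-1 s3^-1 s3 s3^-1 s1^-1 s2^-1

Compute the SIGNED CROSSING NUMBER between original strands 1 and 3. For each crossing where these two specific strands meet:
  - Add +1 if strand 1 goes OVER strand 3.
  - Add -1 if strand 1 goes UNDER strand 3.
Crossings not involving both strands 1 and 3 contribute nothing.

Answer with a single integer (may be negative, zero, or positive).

Gen 1: crossing 2x3. Both 1&3? no. Sum: 0
Gen 2: crossing 3x2. Both 1&3? no. Sum: 0
Gen 3: crossing 1x2. Both 1&3? no. Sum: 0
Gen 4: 1 over 3. Both 1&3? yes. Contrib: +1. Sum: 1
Gen 5: crossing 1x4. Both 1&3? no. Sum: 1
Gen 6: crossing 3x4. Both 1&3? no. Sum: 1
Gen 7: crossing 4x3. Both 1&3? no. Sum: 1
Gen 8: crossing 4x1. Both 1&3? no. Sum: 1
Gen 9: crossing 1x4. Both 1&3? no. Sum: 1
Gen 10: crossing 4x1. Both 1&3? no. Sum: 1
Gen 11: crossing 2x3. Both 1&3? no. Sum: 1
Gen 12: crossing 2x1. Both 1&3? no. Sum: 1

Answer: 1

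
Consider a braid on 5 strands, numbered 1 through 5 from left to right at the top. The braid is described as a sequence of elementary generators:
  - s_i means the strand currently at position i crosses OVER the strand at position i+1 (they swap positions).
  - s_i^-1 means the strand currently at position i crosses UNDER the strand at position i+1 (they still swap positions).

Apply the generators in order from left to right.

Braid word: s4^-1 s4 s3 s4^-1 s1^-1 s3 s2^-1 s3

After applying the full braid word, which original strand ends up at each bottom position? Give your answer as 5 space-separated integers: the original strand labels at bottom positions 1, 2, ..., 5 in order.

Answer: 2 5 4 1 3

Derivation:
Gen 1 (s4^-1): strand 4 crosses under strand 5. Perm now: [1 2 3 5 4]
Gen 2 (s4): strand 5 crosses over strand 4. Perm now: [1 2 3 4 5]
Gen 3 (s3): strand 3 crosses over strand 4. Perm now: [1 2 4 3 5]
Gen 4 (s4^-1): strand 3 crosses under strand 5. Perm now: [1 2 4 5 3]
Gen 5 (s1^-1): strand 1 crosses under strand 2. Perm now: [2 1 4 5 3]
Gen 6 (s3): strand 4 crosses over strand 5. Perm now: [2 1 5 4 3]
Gen 7 (s2^-1): strand 1 crosses under strand 5. Perm now: [2 5 1 4 3]
Gen 8 (s3): strand 1 crosses over strand 4. Perm now: [2 5 4 1 3]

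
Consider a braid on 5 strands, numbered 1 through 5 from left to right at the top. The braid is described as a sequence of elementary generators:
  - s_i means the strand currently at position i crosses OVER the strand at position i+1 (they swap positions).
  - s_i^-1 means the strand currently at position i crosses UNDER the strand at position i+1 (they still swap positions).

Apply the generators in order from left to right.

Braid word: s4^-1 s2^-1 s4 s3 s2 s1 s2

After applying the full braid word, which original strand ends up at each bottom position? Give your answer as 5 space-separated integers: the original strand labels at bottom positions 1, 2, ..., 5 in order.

Answer: 4 3 1 2 5

Derivation:
Gen 1 (s4^-1): strand 4 crosses under strand 5. Perm now: [1 2 3 5 4]
Gen 2 (s2^-1): strand 2 crosses under strand 3. Perm now: [1 3 2 5 4]
Gen 3 (s4): strand 5 crosses over strand 4. Perm now: [1 3 2 4 5]
Gen 4 (s3): strand 2 crosses over strand 4. Perm now: [1 3 4 2 5]
Gen 5 (s2): strand 3 crosses over strand 4. Perm now: [1 4 3 2 5]
Gen 6 (s1): strand 1 crosses over strand 4. Perm now: [4 1 3 2 5]
Gen 7 (s2): strand 1 crosses over strand 3. Perm now: [4 3 1 2 5]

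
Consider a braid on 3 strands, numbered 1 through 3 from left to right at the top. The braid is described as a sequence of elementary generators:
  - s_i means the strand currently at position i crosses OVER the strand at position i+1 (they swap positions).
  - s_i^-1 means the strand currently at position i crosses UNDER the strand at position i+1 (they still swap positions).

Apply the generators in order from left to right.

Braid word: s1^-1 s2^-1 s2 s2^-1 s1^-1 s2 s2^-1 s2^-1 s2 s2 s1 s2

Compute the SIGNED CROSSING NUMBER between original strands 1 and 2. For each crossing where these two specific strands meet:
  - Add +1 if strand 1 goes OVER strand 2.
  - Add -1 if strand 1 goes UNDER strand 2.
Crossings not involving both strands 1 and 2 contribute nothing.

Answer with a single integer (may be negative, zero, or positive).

Answer: -2

Derivation:
Gen 1: 1 under 2. Both 1&2? yes. Contrib: -1. Sum: -1
Gen 2: crossing 1x3. Both 1&2? no. Sum: -1
Gen 3: crossing 3x1. Both 1&2? no. Sum: -1
Gen 4: crossing 1x3. Both 1&2? no. Sum: -1
Gen 5: crossing 2x3. Both 1&2? no. Sum: -1
Gen 6: 2 over 1. Both 1&2? yes. Contrib: -1. Sum: -2
Gen 7: 1 under 2. Both 1&2? yes. Contrib: -1. Sum: -3
Gen 8: 2 under 1. Both 1&2? yes. Contrib: +1. Sum: -2
Gen 9: 1 over 2. Both 1&2? yes. Contrib: +1. Sum: -1
Gen 10: 2 over 1. Both 1&2? yes. Contrib: -1. Sum: -2
Gen 11: crossing 3x1. Both 1&2? no. Sum: -2
Gen 12: crossing 3x2. Both 1&2? no. Sum: -2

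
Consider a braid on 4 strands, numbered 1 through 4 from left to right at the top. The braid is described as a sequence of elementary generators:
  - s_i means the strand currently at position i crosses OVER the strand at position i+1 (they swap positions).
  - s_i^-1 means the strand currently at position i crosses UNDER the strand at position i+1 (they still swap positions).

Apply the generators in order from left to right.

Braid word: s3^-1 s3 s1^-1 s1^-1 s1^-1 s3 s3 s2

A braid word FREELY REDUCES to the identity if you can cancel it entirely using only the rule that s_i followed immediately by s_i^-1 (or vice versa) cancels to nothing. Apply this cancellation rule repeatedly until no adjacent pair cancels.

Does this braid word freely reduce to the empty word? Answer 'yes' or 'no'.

Gen 1 (s3^-1): push. Stack: [s3^-1]
Gen 2 (s3): cancels prior s3^-1. Stack: []
Gen 3 (s1^-1): push. Stack: [s1^-1]
Gen 4 (s1^-1): push. Stack: [s1^-1 s1^-1]
Gen 5 (s1^-1): push. Stack: [s1^-1 s1^-1 s1^-1]
Gen 6 (s3): push. Stack: [s1^-1 s1^-1 s1^-1 s3]
Gen 7 (s3): push. Stack: [s1^-1 s1^-1 s1^-1 s3 s3]
Gen 8 (s2): push. Stack: [s1^-1 s1^-1 s1^-1 s3 s3 s2]
Reduced word: s1^-1 s1^-1 s1^-1 s3 s3 s2

Answer: no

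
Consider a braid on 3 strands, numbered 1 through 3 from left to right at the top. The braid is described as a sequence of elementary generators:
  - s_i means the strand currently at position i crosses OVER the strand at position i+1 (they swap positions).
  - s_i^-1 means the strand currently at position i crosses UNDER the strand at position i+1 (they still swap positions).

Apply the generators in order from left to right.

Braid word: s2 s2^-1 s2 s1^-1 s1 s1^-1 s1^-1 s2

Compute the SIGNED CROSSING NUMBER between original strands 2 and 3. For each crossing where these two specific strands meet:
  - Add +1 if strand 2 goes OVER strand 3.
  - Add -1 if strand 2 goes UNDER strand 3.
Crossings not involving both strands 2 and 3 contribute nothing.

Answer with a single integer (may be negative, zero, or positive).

Answer: 2

Derivation:
Gen 1: 2 over 3. Both 2&3? yes. Contrib: +1. Sum: 1
Gen 2: 3 under 2. Both 2&3? yes. Contrib: +1. Sum: 2
Gen 3: 2 over 3. Both 2&3? yes. Contrib: +1. Sum: 3
Gen 4: crossing 1x3. Both 2&3? no. Sum: 3
Gen 5: crossing 3x1. Both 2&3? no. Sum: 3
Gen 6: crossing 1x3. Both 2&3? no. Sum: 3
Gen 7: crossing 3x1. Both 2&3? no. Sum: 3
Gen 8: 3 over 2. Both 2&3? yes. Contrib: -1. Sum: 2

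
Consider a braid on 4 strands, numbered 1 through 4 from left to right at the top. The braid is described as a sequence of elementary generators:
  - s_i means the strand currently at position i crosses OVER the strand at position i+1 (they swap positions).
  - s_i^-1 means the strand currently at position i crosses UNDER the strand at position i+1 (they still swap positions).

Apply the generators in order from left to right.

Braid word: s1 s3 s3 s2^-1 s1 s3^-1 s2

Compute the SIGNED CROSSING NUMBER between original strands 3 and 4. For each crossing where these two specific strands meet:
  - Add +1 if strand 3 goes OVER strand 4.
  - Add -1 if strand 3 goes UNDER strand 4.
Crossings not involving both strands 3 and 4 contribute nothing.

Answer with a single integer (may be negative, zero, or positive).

Answer: 0

Derivation:
Gen 1: crossing 1x2. Both 3&4? no. Sum: 0
Gen 2: 3 over 4. Both 3&4? yes. Contrib: +1. Sum: 1
Gen 3: 4 over 3. Both 3&4? yes. Contrib: -1. Sum: 0
Gen 4: crossing 1x3. Both 3&4? no. Sum: 0
Gen 5: crossing 2x3. Both 3&4? no. Sum: 0
Gen 6: crossing 1x4. Both 3&4? no. Sum: 0
Gen 7: crossing 2x4. Both 3&4? no. Sum: 0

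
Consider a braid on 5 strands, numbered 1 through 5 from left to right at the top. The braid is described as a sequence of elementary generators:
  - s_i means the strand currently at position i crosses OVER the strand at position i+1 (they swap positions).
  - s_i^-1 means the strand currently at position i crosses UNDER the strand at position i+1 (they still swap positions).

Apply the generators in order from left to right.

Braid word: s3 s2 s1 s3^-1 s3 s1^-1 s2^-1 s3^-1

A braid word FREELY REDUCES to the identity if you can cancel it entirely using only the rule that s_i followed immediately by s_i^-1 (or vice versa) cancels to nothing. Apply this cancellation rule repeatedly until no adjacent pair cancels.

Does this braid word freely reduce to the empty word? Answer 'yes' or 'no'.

Gen 1 (s3): push. Stack: [s3]
Gen 2 (s2): push. Stack: [s3 s2]
Gen 3 (s1): push. Stack: [s3 s2 s1]
Gen 4 (s3^-1): push. Stack: [s3 s2 s1 s3^-1]
Gen 5 (s3): cancels prior s3^-1. Stack: [s3 s2 s1]
Gen 6 (s1^-1): cancels prior s1. Stack: [s3 s2]
Gen 7 (s2^-1): cancels prior s2. Stack: [s3]
Gen 8 (s3^-1): cancels prior s3. Stack: []
Reduced word: (empty)

Answer: yes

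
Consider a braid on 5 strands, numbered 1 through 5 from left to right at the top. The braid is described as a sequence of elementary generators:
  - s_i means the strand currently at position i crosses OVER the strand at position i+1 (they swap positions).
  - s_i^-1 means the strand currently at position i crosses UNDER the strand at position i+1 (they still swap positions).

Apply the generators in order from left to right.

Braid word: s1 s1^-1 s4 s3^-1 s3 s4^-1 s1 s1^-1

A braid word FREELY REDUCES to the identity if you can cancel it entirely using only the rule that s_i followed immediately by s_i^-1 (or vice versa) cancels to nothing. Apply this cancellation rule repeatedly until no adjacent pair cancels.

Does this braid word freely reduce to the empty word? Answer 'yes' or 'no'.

Gen 1 (s1): push. Stack: [s1]
Gen 2 (s1^-1): cancels prior s1. Stack: []
Gen 3 (s4): push. Stack: [s4]
Gen 4 (s3^-1): push. Stack: [s4 s3^-1]
Gen 5 (s3): cancels prior s3^-1. Stack: [s4]
Gen 6 (s4^-1): cancels prior s4. Stack: []
Gen 7 (s1): push. Stack: [s1]
Gen 8 (s1^-1): cancels prior s1. Stack: []
Reduced word: (empty)

Answer: yes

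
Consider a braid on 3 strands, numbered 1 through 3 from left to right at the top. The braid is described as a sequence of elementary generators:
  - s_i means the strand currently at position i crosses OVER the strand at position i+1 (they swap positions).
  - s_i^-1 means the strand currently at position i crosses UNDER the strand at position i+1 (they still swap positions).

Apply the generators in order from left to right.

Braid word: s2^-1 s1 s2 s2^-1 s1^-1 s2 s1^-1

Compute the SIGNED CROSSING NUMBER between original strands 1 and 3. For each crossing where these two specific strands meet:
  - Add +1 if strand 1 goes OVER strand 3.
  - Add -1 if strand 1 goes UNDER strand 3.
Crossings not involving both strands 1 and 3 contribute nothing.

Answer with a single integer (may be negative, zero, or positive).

Answer: 2

Derivation:
Gen 1: crossing 2x3. Both 1&3? no. Sum: 0
Gen 2: 1 over 3. Both 1&3? yes. Contrib: +1. Sum: 1
Gen 3: crossing 1x2. Both 1&3? no. Sum: 1
Gen 4: crossing 2x1. Both 1&3? no. Sum: 1
Gen 5: 3 under 1. Both 1&3? yes. Contrib: +1. Sum: 2
Gen 6: crossing 3x2. Both 1&3? no. Sum: 2
Gen 7: crossing 1x2. Both 1&3? no. Sum: 2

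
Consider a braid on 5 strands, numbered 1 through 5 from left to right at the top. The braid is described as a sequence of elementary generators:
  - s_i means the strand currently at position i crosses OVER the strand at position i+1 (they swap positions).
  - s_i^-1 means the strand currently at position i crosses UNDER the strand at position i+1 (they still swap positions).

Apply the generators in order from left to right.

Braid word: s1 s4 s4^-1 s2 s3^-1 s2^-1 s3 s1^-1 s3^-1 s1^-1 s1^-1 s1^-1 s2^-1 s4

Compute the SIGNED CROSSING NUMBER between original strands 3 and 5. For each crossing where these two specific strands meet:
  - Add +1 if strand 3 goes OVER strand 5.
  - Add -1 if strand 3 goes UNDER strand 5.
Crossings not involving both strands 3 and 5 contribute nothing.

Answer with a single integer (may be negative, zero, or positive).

Gen 1: crossing 1x2. Both 3&5? no. Sum: 0
Gen 2: crossing 4x5. Both 3&5? no. Sum: 0
Gen 3: crossing 5x4. Both 3&5? no. Sum: 0
Gen 4: crossing 1x3. Both 3&5? no. Sum: 0
Gen 5: crossing 1x4. Both 3&5? no. Sum: 0
Gen 6: crossing 3x4. Both 3&5? no. Sum: 0
Gen 7: crossing 3x1. Both 3&5? no. Sum: 0
Gen 8: crossing 2x4. Both 3&5? no. Sum: 0
Gen 9: crossing 1x3. Both 3&5? no. Sum: 0
Gen 10: crossing 4x2. Both 3&5? no. Sum: 0
Gen 11: crossing 2x4. Both 3&5? no. Sum: 0
Gen 12: crossing 4x2. Both 3&5? no. Sum: 0
Gen 13: crossing 4x3. Both 3&5? no. Sum: 0
Gen 14: crossing 1x5. Both 3&5? no. Sum: 0

Answer: 0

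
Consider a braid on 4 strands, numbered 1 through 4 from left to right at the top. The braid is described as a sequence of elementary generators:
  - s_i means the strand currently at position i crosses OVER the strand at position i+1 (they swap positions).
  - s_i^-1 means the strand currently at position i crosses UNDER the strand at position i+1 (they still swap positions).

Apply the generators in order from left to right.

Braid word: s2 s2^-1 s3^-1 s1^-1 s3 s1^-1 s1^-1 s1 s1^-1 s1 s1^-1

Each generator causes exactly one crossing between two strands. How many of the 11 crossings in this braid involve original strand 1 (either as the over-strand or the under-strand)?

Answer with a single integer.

Answer: 7

Derivation:
Gen 1: crossing 2x3. Involves strand 1? no. Count so far: 0
Gen 2: crossing 3x2. Involves strand 1? no. Count so far: 0
Gen 3: crossing 3x4. Involves strand 1? no. Count so far: 0
Gen 4: crossing 1x2. Involves strand 1? yes. Count so far: 1
Gen 5: crossing 4x3. Involves strand 1? no. Count so far: 1
Gen 6: crossing 2x1. Involves strand 1? yes. Count so far: 2
Gen 7: crossing 1x2. Involves strand 1? yes. Count so far: 3
Gen 8: crossing 2x1. Involves strand 1? yes. Count so far: 4
Gen 9: crossing 1x2. Involves strand 1? yes. Count so far: 5
Gen 10: crossing 2x1. Involves strand 1? yes. Count so far: 6
Gen 11: crossing 1x2. Involves strand 1? yes. Count so far: 7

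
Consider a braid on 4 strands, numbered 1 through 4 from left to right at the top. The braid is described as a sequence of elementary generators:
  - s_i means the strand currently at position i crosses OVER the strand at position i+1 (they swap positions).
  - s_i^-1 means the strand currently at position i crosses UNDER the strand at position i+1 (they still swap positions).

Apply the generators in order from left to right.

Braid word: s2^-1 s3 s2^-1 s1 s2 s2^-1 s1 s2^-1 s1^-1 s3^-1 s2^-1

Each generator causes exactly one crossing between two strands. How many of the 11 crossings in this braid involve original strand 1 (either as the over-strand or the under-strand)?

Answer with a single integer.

Answer: 6

Derivation:
Gen 1: crossing 2x3. Involves strand 1? no. Count so far: 0
Gen 2: crossing 2x4. Involves strand 1? no. Count so far: 0
Gen 3: crossing 3x4. Involves strand 1? no. Count so far: 0
Gen 4: crossing 1x4. Involves strand 1? yes. Count so far: 1
Gen 5: crossing 1x3. Involves strand 1? yes. Count so far: 2
Gen 6: crossing 3x1. Involves strand 1? yes. Count so far: 3
Gen 7: crossing 4x1. Involves strand 1? yes. Count so far: 4
Gen 8: crossing 4x3. Involves strand 1? no. Count so far: 4
Gen 9: crossing 1x3. Involves strand 1? yes. Count so far: 5
Gen 10: crossing 4x2. Involves strand 1? no. Count so far: 5
Gen 11: crossing 1x2. Involves strand 1? yes. Count so far: 6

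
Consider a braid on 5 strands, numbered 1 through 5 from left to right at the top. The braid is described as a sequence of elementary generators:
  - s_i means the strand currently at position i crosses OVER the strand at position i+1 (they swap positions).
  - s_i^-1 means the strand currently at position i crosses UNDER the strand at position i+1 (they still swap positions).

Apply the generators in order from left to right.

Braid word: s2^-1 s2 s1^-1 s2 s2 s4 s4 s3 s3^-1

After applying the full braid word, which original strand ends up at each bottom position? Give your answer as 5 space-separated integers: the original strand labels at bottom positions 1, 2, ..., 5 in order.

Answer: 2 1 3 4 5

Derivation:
Gen 1 (s2^-1): strand 2 crosses under strand 3. Perm now: [1 3 2 4 5]
Gen 2 (s2): strand 3 crosses over strand 2. Perm now: [1 2 3 4 5]
Gen 3 (s1^-1): strand 1 crosses under strand 2. Perm now: [2 1 3 4 5]
Gen 4 (s2): strand 1 crosses over strand 3. Perm now: [2 3 1 4 5]
Gen 5 (s2): strand 3 crosses over strand 1. Perm now: [2 1 3 4 5]
Gen 6 (s4): strand 4 crosses over strand 5. Perm now: [2 1 3 5 4]
Gen 7 (s4): strand 5 crosses over strand 4. Perm now: [2 1 3 4 5]
Gen 8 (s3): strand 3 crosses over strand 4. Perm now: [2 1 4 3 5]
Gen 9 (s3^-1): strand 4 crosses under strand 3. Perm now: [2 1 3 4 5]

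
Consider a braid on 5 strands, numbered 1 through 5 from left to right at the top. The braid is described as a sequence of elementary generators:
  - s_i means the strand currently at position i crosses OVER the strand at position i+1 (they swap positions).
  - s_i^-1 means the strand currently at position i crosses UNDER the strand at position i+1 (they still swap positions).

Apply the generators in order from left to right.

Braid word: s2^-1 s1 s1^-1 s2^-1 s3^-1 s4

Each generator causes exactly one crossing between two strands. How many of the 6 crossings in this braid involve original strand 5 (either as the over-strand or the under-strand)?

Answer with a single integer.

Answer: 1

Derivation:
Gen 1: crossing 2x3. Involves strand 5? no. Count so far: 0
Gen 2: crossing 1x3. Involves strand 5? no. Count so far: 0
Gen 3: crossing 3x1. Involves strand 5? no. Count so far: 0
Gen 4: crossing 3x2. Involves strand 5? no. Count so far: 0
Gen 5: crossing 3x4. Involves strand 5? no. Count so far: 0
Gen 6: crossing 3x5. Involves strand 5? yes. Count so far: 1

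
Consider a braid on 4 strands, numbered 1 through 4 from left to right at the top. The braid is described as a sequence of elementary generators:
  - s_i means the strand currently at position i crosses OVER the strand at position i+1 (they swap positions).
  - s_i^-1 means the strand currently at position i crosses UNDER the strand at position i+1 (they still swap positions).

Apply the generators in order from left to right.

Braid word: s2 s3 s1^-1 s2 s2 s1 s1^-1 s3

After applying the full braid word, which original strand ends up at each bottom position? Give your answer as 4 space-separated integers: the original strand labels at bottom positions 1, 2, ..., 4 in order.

Gen 1 (s2): strand 2 crosses over strand 3. Perm now: [1 3 2 4]
Gen 2 (s3): strand 2 crosses over strand 4. Perm now: [1 3 4 2]
Gen 3 (s1^-1): strand 1 crosses under strand 3. Perm now: [3 1 4 2]
Gen 4 (s2): strand 1 crosses over strand 4. Perm now: [3 4 1 2]
Gen 5 (s2): strand 4 crosses over strand 1. Perm now: [3 1 4 2]
Gen 6 (s1): strand 3 crosses over strand 1. Perm now: [1 3 4 2]
Gen 7 (s1^-1): strand 1 crosses under strand 3. Perm now: [3 1 4 2]
Gen 8 (s3): strand 4 crosses over strand 2. Perm now: [3 1 2 4]

Answer: 3 1 2 4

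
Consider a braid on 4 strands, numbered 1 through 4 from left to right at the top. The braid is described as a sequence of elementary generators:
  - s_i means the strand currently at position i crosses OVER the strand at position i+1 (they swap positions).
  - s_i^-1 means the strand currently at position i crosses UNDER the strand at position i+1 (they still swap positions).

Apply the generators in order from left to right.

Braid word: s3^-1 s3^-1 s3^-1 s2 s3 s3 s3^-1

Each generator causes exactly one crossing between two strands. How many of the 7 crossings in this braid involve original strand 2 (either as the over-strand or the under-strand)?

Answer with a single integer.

Gen 1: crossing 3x4. Involves strand 2? no. Count so far: 0
Gen 2: crossing 4x3. Involves strand 2? no. Count so far: 0
Gen 3: crossing 3x4. Involves strand 2? no. Count so far: 0
Gen 4: crossing 2x4. Involves strand 2? yes. Count so far: 1
Gen 5: crossing 2x3. Involves strand 2? yes. Count so far: 2
Gen 6: crossing 3x2. Involves strand 2? yes. Count so far: 3
Gen 7: crossing 2x3. Involves strand 2? yes. Count so far: 4

Answer: 4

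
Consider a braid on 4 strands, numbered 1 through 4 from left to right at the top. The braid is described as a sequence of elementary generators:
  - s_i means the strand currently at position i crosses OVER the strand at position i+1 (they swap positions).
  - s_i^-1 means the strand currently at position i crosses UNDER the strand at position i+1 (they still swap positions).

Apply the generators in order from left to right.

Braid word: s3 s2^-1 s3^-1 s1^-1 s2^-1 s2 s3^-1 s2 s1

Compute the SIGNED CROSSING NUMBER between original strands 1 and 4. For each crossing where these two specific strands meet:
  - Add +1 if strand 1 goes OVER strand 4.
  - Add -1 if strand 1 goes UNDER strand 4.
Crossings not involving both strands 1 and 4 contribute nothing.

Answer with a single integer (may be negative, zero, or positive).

Gen 1: crossing 3x4. Both 1&4? no. Sum: 0
Gen 2: crossing 2x4. Both 1&4? no. Sum: 0
Gen 3: crossing 2x3. Both 1&4? no. Sum: 0
Gen 4: 1 under 4. Both 1&4? yes. Contrib: -1. Sum: -1
Gen 5: crossing 1x3. Both 1&4? no. Sum: -1
Gen 6: crossing 3x1. Both 1&4? no. Sum: -1
Gen 7: crossing 3x2. Both 1&4? no. Sum: -1
Gen 8: crossing 1x2. Both 1&4? no. Sum: -1
Gen 9: crossing 4x2. Both 1&4? no. Sum: -1

Answer: -1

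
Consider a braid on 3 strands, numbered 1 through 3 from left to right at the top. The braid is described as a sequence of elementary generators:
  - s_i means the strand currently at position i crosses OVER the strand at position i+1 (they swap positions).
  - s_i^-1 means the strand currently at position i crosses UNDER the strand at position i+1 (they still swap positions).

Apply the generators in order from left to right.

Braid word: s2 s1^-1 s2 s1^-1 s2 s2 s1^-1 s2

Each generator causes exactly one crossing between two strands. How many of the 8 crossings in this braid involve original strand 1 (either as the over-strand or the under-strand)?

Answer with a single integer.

Answer: 5

Derivation:
Gen 1: crossing 2x3. Involves strand 1? no. Count so far: 0
Gen 2: crossing 1x3. Involves strand 1? yes. Count so far: 1
Gen 3: crossing 1x2. Involves strand 1? yes. Count so far: 2
Gen 4: crossing 3x2. Involves strand 1? no. Count so far: 2
Gen 5: crossing 3x1. Involves strand 1? yes. Count so far: 3
Gen 6: crossing 1x3. Involves strand 1? yes. Count so far: 4
Gen 7: crossing 2x3. Involves strand 1? no. Count so far: 4
Gen 8: crossing 2x1. Involves strand 1? yes. Count so far: 5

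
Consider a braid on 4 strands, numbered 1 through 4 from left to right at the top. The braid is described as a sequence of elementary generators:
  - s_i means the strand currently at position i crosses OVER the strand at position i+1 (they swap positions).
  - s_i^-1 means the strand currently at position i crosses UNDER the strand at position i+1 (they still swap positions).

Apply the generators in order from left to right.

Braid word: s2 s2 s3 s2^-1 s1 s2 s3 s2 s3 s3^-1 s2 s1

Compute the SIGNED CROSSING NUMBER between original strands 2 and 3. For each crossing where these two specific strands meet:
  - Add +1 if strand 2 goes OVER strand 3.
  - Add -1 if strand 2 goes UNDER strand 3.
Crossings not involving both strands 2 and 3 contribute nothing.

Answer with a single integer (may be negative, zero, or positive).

Answer: 0

Derivation:
Gen 1: 2 over 3. Both 2&3? yes. Contrib: +1. Sum: 1
Gen 2: 3 over 2. Both 2&3? yes. Contrib: -1. Sum: 0
Gen 3: crossing 3x4. Both 2&3? no. Sum: 0
Gen 4: crossing 2x4. Both 2&3? no. Sum: 0
Gen 5: crossing 1x4. Both 2&3? no. Sum: 0
Gen 6: crossing 1x2. Both 2&3? no. Sum: 0
Gen 7: crossing 1x3. Both 2&3? no. Sum: 0
Gen 8: 2 over 3. Both 2&3? yes. Contrib: +1. Sum: 1
Gen 9: crossing 2x1. Both 2&3? no. Sum: 1
Gen 10: crossing 1x2. Both 2&3? no. Sum: 1
Gen 11: 3 over 2. Both 2&3? yes. Contrib: -1. Sum: 0
Gen 12: crossing 4x2. Both 2&3? no. Sum: 0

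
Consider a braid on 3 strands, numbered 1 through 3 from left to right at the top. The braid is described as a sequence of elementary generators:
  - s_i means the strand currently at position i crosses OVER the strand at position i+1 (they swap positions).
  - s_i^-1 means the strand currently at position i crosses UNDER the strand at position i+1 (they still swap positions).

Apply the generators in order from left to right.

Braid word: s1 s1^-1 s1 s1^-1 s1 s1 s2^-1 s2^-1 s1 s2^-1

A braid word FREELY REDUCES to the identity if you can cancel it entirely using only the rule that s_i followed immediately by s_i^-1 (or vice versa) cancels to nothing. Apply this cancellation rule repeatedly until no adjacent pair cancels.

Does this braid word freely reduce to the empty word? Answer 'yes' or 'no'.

Gen 1 (s1): push. Stack: [s1]
Gen 2 (s1^-1): cancels prior s1. Stack: []
Gen 3 (s1): push. Stack: [s1]
Gen 4 (s1^-1): cancels prior s1. Stack: []
Gen 5 (s1): push. Stack: [s1]
Gen 6 (s1): push. Stack: [s1 s1]
Gen 7 (s2^-1): push. Stack: [s1 s1 s2^-1]
Gen 8 (s2^-1): push. Stack: [s1 s1 s2^-1 s2^-1]
Gen 9 (s1): push. Stack: [s1 s1 s2^-1 s2^-1 s1]
Gen 10 (s2^-1): push. Stack: [s1 s1 s2^-1 s2^-1 s1 s2^-1]
Reduced word: s1 s1 s2^-1 s2^-1 s1 s2^-1

Answer: no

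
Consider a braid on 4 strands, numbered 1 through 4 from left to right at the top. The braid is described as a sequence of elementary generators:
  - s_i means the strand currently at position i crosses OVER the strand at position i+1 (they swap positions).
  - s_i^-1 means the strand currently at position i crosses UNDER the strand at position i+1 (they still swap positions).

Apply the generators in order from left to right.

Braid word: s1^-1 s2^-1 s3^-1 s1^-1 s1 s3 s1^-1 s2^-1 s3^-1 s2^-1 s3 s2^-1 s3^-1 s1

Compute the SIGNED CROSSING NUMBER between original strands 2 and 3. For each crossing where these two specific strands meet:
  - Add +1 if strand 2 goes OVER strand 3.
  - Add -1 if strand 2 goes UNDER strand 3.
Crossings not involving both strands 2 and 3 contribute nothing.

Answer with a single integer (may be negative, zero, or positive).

Gen 1: crossing 1x2. Both 2&3? no. Sum: 0
Gen 2: crossing 1x3. Both 2&3? no. Sum: 0
Gen 3: crossing 1x4. Both 2&3? no. Sum: 0
Gen 4: 2 under 3. Both 2&3? yes. Contrib: -1. Sum: -1
Gen 5: 3 over 2. Both 2&3? yes. Contrib: -1. Sum: -2
Gen 6: crossing 4x1. Both 2&3? no. Sum: -2
Gen 7: 2 under 3. Both 2&3? yes. Contrib: -1. Sum: -3
Gen 8: crossing 2x1. Both 2&3? no. Sum: -3
Gen 9: crossing 2x4. Both 2&3? no. Sum: -3
Gen 10: crossing 1x4. Both 2&3? no. Sum: -3
Gen 11: crossing 1x2. Both 2&3? no. Sum: -3
Gen 12: crossing 4x2. Both 2&3? no. Sum: -3
Gen 13: crossing 4x1. Both 2&3? no. Sum: -3
Gen 14: 3 over 2. Both 2&3? yes. Contrib: -1. Sum: -4

Answer: -4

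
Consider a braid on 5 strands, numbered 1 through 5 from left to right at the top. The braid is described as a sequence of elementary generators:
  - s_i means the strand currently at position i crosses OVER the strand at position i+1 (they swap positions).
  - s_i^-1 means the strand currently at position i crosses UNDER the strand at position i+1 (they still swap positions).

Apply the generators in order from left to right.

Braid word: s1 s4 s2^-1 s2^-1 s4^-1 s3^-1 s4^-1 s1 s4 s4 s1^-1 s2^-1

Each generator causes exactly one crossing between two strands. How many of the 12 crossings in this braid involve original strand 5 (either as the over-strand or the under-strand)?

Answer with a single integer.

Answer: 5

Derivation:
Gen 1: crossing 1x2. Involves strand 5? no. Count so far: 0
Gen 2: crossing 4x5. Involves strand 5? yes. Count so far: 1
Gen 3: crossing 1x3. Involves strand 5? no. Count so far: 1
Gen 4: crossing 3x1. Involves strand 5? no. Count so far: 1
Gen 5: crossing 5x4. Involves strand 5? yes. Count so far: 2
Gen 6: crossing 3x4. Involves strand 5? no. Count so far: 2
Gen 7: crossing 3x5. Involves strand 5? yes. Count so far: 3
Gen 8: crossing 2x1. Involves strand 5? no. Count so far: 3
Gen 9: crossing 5x3. Involves strand 5? yes. Count so far: 4
Gen 10: crossing 3x5. Involves strand 5? yes. Count so far: 5
Gen 11: crossing 1x2. Involves strand 5? no. Count so far: 5
Gen 12: crossing 1x4. Involves strand 5? no. Count so far: 5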